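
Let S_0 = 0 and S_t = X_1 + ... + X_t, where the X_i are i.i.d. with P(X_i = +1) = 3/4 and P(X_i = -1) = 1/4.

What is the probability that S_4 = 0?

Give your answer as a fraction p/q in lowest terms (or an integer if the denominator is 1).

To be at 0 after 4 steps: need exactly 2 steps of +1 and 2 of -1.
Number of such sequences: C(4,2) = 6
Each has probability (3/4)^2 · (1/4)^2 = 9/256
P = 6 · 9/256 = 27/128

Answer: 27/128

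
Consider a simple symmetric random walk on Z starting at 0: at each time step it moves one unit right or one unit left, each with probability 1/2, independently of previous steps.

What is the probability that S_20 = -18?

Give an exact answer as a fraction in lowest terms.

To reach position -18 after 20 steps: need 1 step of +1 and 19 of -1.
Favorable paths: C(20,1) = 20
Total paths: 2^20 = 1048576
P = 20/1048576 = 5/262144

Answer: 5/262144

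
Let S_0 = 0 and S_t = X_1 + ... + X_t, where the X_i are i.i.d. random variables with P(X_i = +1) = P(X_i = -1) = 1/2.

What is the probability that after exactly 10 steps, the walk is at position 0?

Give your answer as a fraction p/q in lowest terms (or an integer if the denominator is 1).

Answer: 63/256

Derivation:
To return to 0 after 10 steps: need exactly 5 steps of +1 and 5 of -1.
Favorable paths: C(10,5) = 252
Total paths: 2^10 = 1024
P = 252/1024 = 63/256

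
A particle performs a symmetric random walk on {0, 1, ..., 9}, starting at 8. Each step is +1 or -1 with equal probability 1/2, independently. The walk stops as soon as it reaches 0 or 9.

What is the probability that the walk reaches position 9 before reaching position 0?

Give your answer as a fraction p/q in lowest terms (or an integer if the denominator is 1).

Symmetric walk (p = 1/2): the harmonic-function argument gives P(hit 9 before 0 | start at 8) = a/N.
P = 8/9 = 8/9

Answer: 8/9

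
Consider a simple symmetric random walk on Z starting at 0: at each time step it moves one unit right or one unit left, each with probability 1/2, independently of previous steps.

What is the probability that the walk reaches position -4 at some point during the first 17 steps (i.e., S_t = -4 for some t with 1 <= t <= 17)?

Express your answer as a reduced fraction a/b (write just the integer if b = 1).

Count via complement. Let g(t,s) = #length-t paths at position s with S_1..S_t all ≠ -4.
g(t,s) = g(t-1,s-1) + g(t-1,s+1) for s ≠ -4; g(t,-4) = 0.
t=0: g(0,0)=1
t=1: g(1,-1)=1 g(1,1)=1
t=2: g(2,-2)=1 g(2,0)=2 g(2,2)=1
t=3: g(3,-3)=1 g(3,-1)=3 g(3,1)=3 g(3,3)=1
t=4: g(4,-2)=4 g(4,0)=6 g(4,2)=4 g(4,4)=1
t=5: g(5,-3)=4 g(5,-1)=10 g(5,1)=10 g(5,3)=5 g(5,5)=1
t=6: g(6,-2)=14 g(6,0)=20 g(6,2)=15 g(6,4)=6 g(6,6)=1
t=7: g(7,-3)=14 g(7,-1)=34 g(7,1)=35 g(7,3)=21 g(7,5)=7 g(7,7)=1
t=8: g(8,-2)=48 g(8,0)=69 g(8,2)=56 g(8,4)=28 g(8,6)=8 g(8,8)=1
t=9: g(9,-3)=48 g(9,-1)=117 g(9,1)=125 g(9,3)=84 g(9,5)=36 g(9,7)=9 g(9,9)=1
t=10: g(10,-2)=165 g(10,0)=242 g(10,2)=209 g(10,4)=120 g(10,6)=45 g(10,8)=10 g(10,10)=1
t=11: g(11,-3)=165 g(11,-1)=407 g(11,1)=451 g(11,3)=329 g(11,5)=165 g(11,7)=55 g(11,9)=11 g(11,11)=1
t=12: g(12,-2)=572 g(12,0)=858 g(12,2)=780 g(12,4)=494 g(12,6)=220 g(12,8)=66 g(12,10)=12 g(12,12)=1
t=13: g(13,-3)=572 g(13,-1)=1430 g(13,1)=1638 g(13,3)=1274 g(13,5)=714 g(13,7)=286 g(13,9)=78 g(13,11)=13 g(13,13)=1
t=14: g(14,-2)=2002 g(14,0)=3068 g(14,2)=2912 g(14,4)=1988 g(14,6)=1000 g(14,8)=364 g(14,10)=91 g(14,12)=14 g(14,14)=1
t=15: g(15,-3)=2002 g(15,-1)=5070 g(15,1)=5980 g(15,3)=4900 g(15,5)=2988 g(15,7)=1364 g(15,9)=455 g(15,11)=105 g(15,13)=15 g(15,15)=1
t=16: g(16,-2)=7072 g(16,0)=11050 g(16,2)=10880 g(16,4)=7888 g(16,6)=4352 g(16,8)=1819 g(16,10)=560 g(16,12)=120 g(16,14)=16 g(16,16)=1
t=17: g(17,-3)=7072 g(17,-1)=18122 g(17,1)=21930 g(17,3)=18768 g(17,5)=12240 g(17,7)=6171 g(17,9)=2379 g(17,11)=680 g(17,13)=136 g(17,15)=17 g(17,17)=1
Paths never hitting -4: Σ_s g(17,s) = 87516
Paths hitting -4: 2^17 - 87516 = 43556
P = 43556/131072 = 10889/32768

Answer: 10889/32768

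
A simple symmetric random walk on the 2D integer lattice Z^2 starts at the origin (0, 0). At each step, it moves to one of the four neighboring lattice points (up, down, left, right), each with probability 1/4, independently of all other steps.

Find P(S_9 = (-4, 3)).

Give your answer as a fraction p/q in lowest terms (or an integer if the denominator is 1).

Answer: 567/131072

Derivation:
Let h be the number of horizontal steps (so 9-h are vertical). To end at (-4,3) need (h-4)/2 right-steps and ((9-h)+3)/2 up-steps.
Sum over h with 4 ≤ h ≤ 6, h ≡ 0 (mod 2), 9-h ≡ 1 (mod 2):
h=4: C(9,4)·C(4,0)·C(5,4) = 126·1·5 = 630
h=6: C(9,6)·C(6,1)·C(3,3) = 84·6·1 = 504
Total favorable: 1134
Total paths: 4^9 = 262144
P = 1134/262144 = 567/131072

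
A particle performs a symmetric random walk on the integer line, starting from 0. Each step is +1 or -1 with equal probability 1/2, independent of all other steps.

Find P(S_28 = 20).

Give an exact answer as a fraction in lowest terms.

To reach position 20 after 28 steps: need 24 steps of +1 and 4 of -1.
Favorable paths: C(28,24) = 20475
Total paths: 2^28 = 268435456
P = 20475/268435456 = 20475/268435456

Answer: 20475/268435456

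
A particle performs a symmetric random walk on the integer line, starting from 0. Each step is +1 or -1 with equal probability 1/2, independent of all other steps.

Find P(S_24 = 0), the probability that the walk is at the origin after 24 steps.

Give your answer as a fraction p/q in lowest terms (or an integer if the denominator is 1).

Answer: 676039/4194304

Derivation:
To return to 0 after 24 steps: need exactly 12 steps of +1 and 12 of -1.
Favorable paths: C(24,12) = 2704156
Total paths: 2^24 = 16777216
P = 2704156/16777216 = 676039/4194304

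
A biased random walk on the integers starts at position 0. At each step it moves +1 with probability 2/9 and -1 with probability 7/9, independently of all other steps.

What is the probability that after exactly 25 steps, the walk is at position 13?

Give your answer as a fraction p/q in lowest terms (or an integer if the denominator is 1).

Answer: 10923874923315200/717897987691852588770249

Derivation:
To reach position 13 after 25 steps: need 19 steps of +1 and 6 steps of -1.
Number of such sequences: C(25,19) = 177100
Each has probability (2/9)^19 · (7/9)^6 = 61681958912/717897987691852588770249
P = 177100 · 61681958912/717897987691852588770249 = 10923874923315200/717897987691852588770249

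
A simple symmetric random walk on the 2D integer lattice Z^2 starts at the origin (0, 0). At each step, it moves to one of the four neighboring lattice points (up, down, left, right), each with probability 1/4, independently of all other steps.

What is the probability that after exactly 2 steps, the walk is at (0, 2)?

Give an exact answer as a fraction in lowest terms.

Let h be the number of horizontal steps (so 2-h are vertical). To end at (0,2) need (h+0)/2 right-steps and ((2-h)+2)/2 up-steps.
Sum over h with 0 ≤ h ≤ 0, h ≡ 0 (mod 2), 2-h ≡ 0 (mod 2):
h=0: C(2,0)·C(0,0)·C(2,2) = 1·1·1 = 1
Total favorable: 1
Total paths: 4^2 = 16
P = 1/16 = 1/16

Answer: 1/16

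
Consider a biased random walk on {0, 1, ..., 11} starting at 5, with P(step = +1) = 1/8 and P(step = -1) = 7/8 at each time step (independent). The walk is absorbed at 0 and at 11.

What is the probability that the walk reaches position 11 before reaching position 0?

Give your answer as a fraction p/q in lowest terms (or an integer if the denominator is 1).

Biased walk: p = 1/8, q = 7/8, r = q/p = 7
Gambler's ruin: P(hit 11 before 0 | start at 5) = (1 - r^a)/(1 - r^N)
r^5 = 16807; r^11 = 1977326743
P = (1 - 16807) / (1 - 1977326743) = -16806 / -1977326742 = 2801/329554457

Answer: 2801/329554457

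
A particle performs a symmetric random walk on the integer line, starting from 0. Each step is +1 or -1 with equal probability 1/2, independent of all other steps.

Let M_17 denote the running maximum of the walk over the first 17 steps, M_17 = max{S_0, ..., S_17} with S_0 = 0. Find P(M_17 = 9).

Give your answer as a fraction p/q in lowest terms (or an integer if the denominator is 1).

Answer: 595/32768

Derivation:
Let M_17 = max(S_0,...,S_17). Use the reflection principle: for j ≥ 1, #{paths with M_17 ≥ j} = #{S_17 ≥ j} + #{S_17 ≥ j+1}.
By reflection, #{M_17 ≥ 9} = #{S_17 ≥ 9} + #{S_17 ≥ 10} = 3214 + 834 = 4048.
#{M_17 ≥ 10} = #{S_17 ≥ 10} + #{S_17 ≥ 11} = 834 + 834 = 1668.
#{M_17 = 9} = 4048 - 1668 = 2380.
P(M_17 = 9) = 2380/131072 = 595/32768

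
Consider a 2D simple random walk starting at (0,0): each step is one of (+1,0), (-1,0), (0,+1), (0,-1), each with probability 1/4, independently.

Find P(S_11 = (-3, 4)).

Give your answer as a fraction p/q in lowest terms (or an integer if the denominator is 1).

Answer: 12705/2097152

Derivation:
Let h be the number of horizontal steps (so 11-h are vertical). To end at (-3,4) need (h-3)/2 right-steps and ((11-h)+4)/2 up-steps.
Sum over h with 3 ≤ h ≤ 7, h ≡ 1 (mod 2), 11-h ≡ 0 (mod 2):
h=3: C(11,3)·C(3,0)·C(8,6) = 165·1·28 = 4620
h=5: C(11,5)·C(5,1)·C(6,5) = 462·5·6 = 13860
h=7: C(11,7)·C(7,2)·C(4,4) = 330·21·1 = 6930
Total favorable: 25410
Total paths: 4^11 = 4194304
P = 25410/4194304 = 12705/2097152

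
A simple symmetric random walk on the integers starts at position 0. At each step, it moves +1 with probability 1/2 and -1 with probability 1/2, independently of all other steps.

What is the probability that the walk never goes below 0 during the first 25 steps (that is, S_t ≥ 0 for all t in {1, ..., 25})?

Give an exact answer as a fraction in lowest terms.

Answer: 1300075/8388608

Derivation:
Let f(t,s) = #length-t paths at position s with S_1..S_t all ≥ 0.
f(t,s) = f(t-1,s-1) + f(t-1,s+1) for s ≥ 0; f(t,s) = 0 for s < 0.
t=0: f(0,0)=1
t=1: f(1,1)=1
t=2: f(2,0)=1 f(2,2)=1
t=3: f(3,1)=2 f(3,3)=1
t=4: f(4,0)=2 f(4,2)=3 f(4,4)=1
t=5: f(5,1)=5 f(5,3)=4 f(5,5)=1
t=6: f(6,0)=5 f(6,2)=9 f(6,4)=5 f(6,6)=1
t=7: f(7,1)=14 f(7,3)=14 f(7,5)=6 f(7,7)=1
t=8: f(8,0)=14 f(8,2)=28 f(8,4)=20 f(8,6)=7 f(8,8)=1
t=9: f(9,1)=42 f(9,3)=48 f(9,5)=27 f(9,7)=8 f(9,9)=1
t=10: f(10,0)=42 f(10,2)=90 f(10,4)=75 f(10,6)=35 f(10,8)=9 f(10,10)=1
t=11: f(11,1)=132 f(11,3)=165 f(11,5)=110 f(11,7)=44 f(11,9)=10 f(11,11)=1
t=12: f(12,0)=132 f(12,2)=297 f(12,4)=275 f(12,6)=154 f(12,8)=54 f(12,10)=11 f(12,12)=1
t=13: f(13,1)=429 f(13,3)=572 f(13,5)=429 f(13,7)=208 f(13,9)=65 f(13,11)=12 f(13,13)=1
t=14: f(14,0)=429 f(14,2)=1001 f(14,4)=1001 f(14,6)=637 f(14,8)=273 f(14,10)=77 f(14,12)=13 f(14,14)=1
t=15: f(15,1)=1430 f(15,3)=2002 f(15,5)=1638 f(15,7)=910 f(15,9)=350 f(15,11)=90 f(15,13)=14 f(15,15)=1
t=16: f(16,0)=1430 f(16,2)=3432 f(16,4)=3640 f(16,6)=2548 f(16,8)=1260 f(16,10)=440 f(16,12)=104 f(16,14)=15 f(16,16)=1
t=17: f(17,1)=4862 f(17,3)=7072 f(17,5)=6188 f(17,7)=3808 f(17,9)=1700 f(17,11)=544 f(17,13)=119 f(17,15)=16 f(17,17)=1
t=18: f(18,0)=4862 f(18,2)=11934 f(18,4)=13260 f(18,6)=9996 f(18,8)=5508 f(18,10)=2244 f(18,12)=663 f(18,14)=135 f(18,16)=17 f(18,18)=1
t=19: f(19,1)=16796 f(19,3)=25194 f(19,5)=23256 f(19,7)=15504 f(19,9)=7752 f(19,11)=2907 f(19,13)=798 f(19,15)=152 f(19,17)=18 f(19,19)=1
t=20: f(20,0)=16796 f(20,2)=41990 f(20,4)=48450 f(20,6)=38760 f(20,8)=23256 f(20,10)=10659 f(20,12)=3705 f(20,14)=950 f(20,16)=170 f(20,18)=19 f(20,20)=1
t=21: f(21,1)=58786 f(21,3)=90440 f(21,5)=87210 f(21,7)=62016 f(21,9)=33915 f(21,11)=14364 f(21,13)=4655 f(21,15)=1120 f(21,17)=189 f(21,19)=20 f(21,21)=1
t=22: f(22,0)=58786 f(22,2)=149226 f(22,4)=177650 f(22,6)=149226 f(22,8)=95931 f(22,10)=48279 f(22,12)=19019 f(22,14)=5775 f(22,16)=1309 f(22,18)=209 f(22,20)=21 f(22,22)=1
t=23: f(23,1)=208012 f(23,3)=326876 f(23,5)=326876 f(23,7)=245157 f(23,9)=144210 f(23,11)=67298 f(23,13)=24794 f(23,15)=7084 f(23,17)=1518 f(23,19)=230 f(23,21)=22 f(23,23)=1
t=24: f(24,0)=208012 f(24,2)=534888 f(24,4)=653752 f(24,6)=572033 f(24,8)=389367 f(24,10)=211508 f(24,12)=92092 f(24,14)=31878 f(24,16)=8602 f(24,18)=1748 f(24,20)=252 f(24,22)=23 f(24,24)=1
t=25: f(25,1)=742900 f(25,3)=1188640 f(25,5)=1225785 f(25,7)=961400 f(25,9)=600875 f(25,11)=303600 f(25,13)=123970 f(25,15)=40480 f(25,17)=10350 f(25,19)=2000 f(25,21)=275 f(25,23)=24 f(25,25)=1
Σ_s f(25,s) = 5200300
P = 5200300/33554432 = 1300075/8388608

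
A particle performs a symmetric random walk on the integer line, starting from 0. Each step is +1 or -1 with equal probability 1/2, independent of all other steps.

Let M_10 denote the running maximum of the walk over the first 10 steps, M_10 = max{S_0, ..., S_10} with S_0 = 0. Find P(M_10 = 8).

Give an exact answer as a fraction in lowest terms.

Let M_10 = max(S_0,...,S_10). Use the reflection principle: for j ≥ 1, #{paths with M_10 ≥ j} = #{S_10 ≥ j} + #{S_10 ≥ j+1}.
By reflection, #{M_10 ≥ 8} = #{S_10 ≥ 8} + #{S_10 ≥ 9} = 11 + 1 = 12.
#{M_10 ≥ 9} = #{S_10 ≥ 9} + #{S_10 ≥ 10} = 1 + 1 = 2.
#{M_10 = 8} = 12 - 2 = 10.
P(M_10 = 8) = 10/1024 = 5/512

Answer: 5/512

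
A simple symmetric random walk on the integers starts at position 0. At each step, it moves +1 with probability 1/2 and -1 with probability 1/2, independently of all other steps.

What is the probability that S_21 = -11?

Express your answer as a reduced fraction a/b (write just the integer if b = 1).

Answer: 20349/2097152

Derivation:
To reach position -11 after 21 steps: need 5 steps of +1 and 16 of -1.
Favorable paths: C(21,5) = 20349
Total paths: 2^21 = 2097152
P = 20349/2097152 = 20349/2097152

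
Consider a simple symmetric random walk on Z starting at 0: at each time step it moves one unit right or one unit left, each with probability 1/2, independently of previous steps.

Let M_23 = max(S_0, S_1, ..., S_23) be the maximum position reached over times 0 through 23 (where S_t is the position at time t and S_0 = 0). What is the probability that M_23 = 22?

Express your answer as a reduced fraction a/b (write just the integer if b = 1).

Let M_23 = max(S_0,...,S_23). Use the reflection principle: for j ≥ 1, #{paths with M_23 ≥ j} = #{S_23 ≥ j} + #{S_23 ≥ j+1}.
By reflection, #{M_23 ≥ 22} = #{S_23 ≥ 22} + #{S_23 ≥ 23} = 1 + 1 = 2.
#{M_23 ≥ 23} = #{S_23 ≥ 23} + #{S_23 ≥ 24} = 1 + 0 = 1.
#{M_23 = 22} = 2 - 1 = 1.
P(M_23 = 22) = 1/8388608 = 1/8388608

Answer: 1/8388608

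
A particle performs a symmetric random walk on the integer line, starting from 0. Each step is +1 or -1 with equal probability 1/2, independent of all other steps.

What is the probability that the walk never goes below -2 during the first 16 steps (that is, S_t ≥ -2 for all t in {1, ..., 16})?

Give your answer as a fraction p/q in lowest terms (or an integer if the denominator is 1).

Let f(t,s) = #length-t paths at position s with S_1..S_t all ≥ -2.
f(t,s) = f(t-1,s-1) + f(t-1,s+1) for s ≥ -2; f(t,s) = 0 for s < -2.
t=0: f(0,0)=1
t=1: f(1,-1)=1 f(1,1)=1
t=2: f(2,-2)=1 f(2,0)=2 f(2,2)=1
t=3: f(3,-1)=3 f(3,1)=3 f(3,3)=1
t=4: f(4,-2)=3 f(4,0)=6 f(4,2)=4 f(4,4)=1
t=5: f(5,-1)=9 f(5,1)=10 f(5,3)=5 f(5,5)=1
t=6: f(6,-2)=9 f(6,0)=19 f(6,2)=15 f(6,4)=6 f(6,6)=1
t=7: f(7,-1)=28 f(7,1)=34 f(7,3)=21 f(7,5)=7 f(7,7)=1
t=8: f(8,-2)=28 f(8,0)=62 f(8,2)=55 f(8,4)=28 f(8,6)=8 f(8,8)=1
t=9: f(9,-1)=90 f(9,1)=117 f(9,3)=83 f(9,5)=36 f(9,7)=9 f(9,9)=1
t=10: f(10,-2)=90 f(10,0)=207 f(10,2)=200 f(10,4)=119 f(10,6)=45 f(10,8)=10 f(10,10)=1
t=11: f(11,-1)=297 f(11,1)=407 f(11,3)=319 f(11,5)=164 f(11,7)=55 f(11,9)=11 f(11,11)=1
t=12: f(12,-2)=297 f(12,0)=704 f(12,2)=726 f(12,4)=483 f(12,6)=219 f(12,8)=66 f(12,10)=12 f(12,12)=1
t=13: f(13,-1)=1001 f(13,1)=1430 f(13,3)=1209 f(13,5)=702 f(13,7)=285 f(13,9)=78 f(13,11)=13 f(13,13)=1
t=14: f(14,-2)=1001 f(14,0)=2431 f(14,2)=2639 f(14,4)=1911 f(14,6)=987 f(14,8)=363 f(14,10)=91 f(14,12)=14 f(14,14)=1
t=15: f(15,-1)=3432 f(15,1)=5070 f(15,3)=4550 f(15,5)=2898 f(15,7)=1350 f(15,9)=454 f(15,11)=105 f(15,13)=15 f(15,15)=1
t=16: f(16,-2)=3432 f(16,0)=8502 f(16,2)=9620 f(16,4)=7448 f(16,6)=4248 f(16,8)=1804 f(16,10)=559 f(16,12)=120 f(16,14)=16 f(16,16)=1
Σ_s f(16,s) = 35750
P = 35750/65536 = 17875/32768

Answer: 17875/32768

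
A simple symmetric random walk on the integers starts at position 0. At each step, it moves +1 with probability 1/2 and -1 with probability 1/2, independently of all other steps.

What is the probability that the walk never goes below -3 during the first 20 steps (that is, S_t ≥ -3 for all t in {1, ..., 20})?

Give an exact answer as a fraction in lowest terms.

Let f(t,s) = #length-t paths at position s with S_1..S_t all ≥ -3.
f(t,s) = f(t-1,s-1) + f(t-1,s+1) for s ≥ -3; f(t,s) = 0 for s < -3.
t=0: f(0,0)=1
t=1: f(1,-1)=1 f(1,1)=1
t=2: f(2,-2)=1 f(2,0)=2 f(2,2)=1
t=3: f(3,-3)=1 f(3,-1)=3 f(3,1)=3 f(3,3)=1
t=4: f(4,-2)=4 f(4,0)=6 f(4,2)=4 f(4,4)=1
t=5: f(5,-3)=4 f(5,-1)=10 f(5,1)=10 f(5,3)=5 f(5,5)=1
t=6: f(6,-2)=14 f(6,0)=20 f(6,2)=15 f(6,4)=6 f(6,6)=1
t=7: f(7,-3)=14 f(7,-1)=34 f(7,1)=35 f(7,3)=21 f(7,5)=7 f(7,7)=1
t=8: f(8,-2)=48 f(8,0)=69 f(8,2)=56 f(8,4)=28 f(8,6)=8 f(8,8)=1
t=9: f(9,-3)=48 f(9,-1)=117 f(9,1)=125 f(9,3)=84 f(9,5)=36 f(9,7)=9 f(9,9)=1
t=10: f(10,-2)=165 f(10,0)=242 f(10,2)=209 f(10,4)=120 f(10,6)=45 f(10,8)=10 f(10,10)=1
t=11: f(11,-3)=165 f(11,-1)=407 f(11,1)=451 f(11,3)=329 f(11,5)=165 f(11,7)=55 f(11,9)=11 f(11,11)=1
t=12: f(12,-2)=572 f(12,0)=858 f(12,2)=780 f(12,4)=494 f(12,6)=220 f(12,8)=66 f(12,10)=12 f(12,12)=1
t=13: f(13,-3)=572 f(13,-1)=1430 f(13,1)=1638 f(13,3)=1274 f(13,5)=714 f(13,7)=286 f(13,9)=78 f(13,11)=13 f(13,13)=1
t=14: f(14,-2)=2002 f(14,0)=3068 f(14,2)=2912 f(14,4)=1988 f(14,6)=1000 f(14,8)=364 f(14,10)=91 f(14,12)=14 f(14,14)=1
t=15: f(15,-3)=2002 f(15,-1)=5070 f(15,1)=5980 f(15,3)=4900 f(15,5)=2988 f(15,7)=1364 f(15,9)=455 f(15,11)=105 f(15,13)=15 f(15,15)=1
t=16: f(16,-2)=7072 f(16,0)=11050 f(16,2)=10880 f(16,4)=7888 f(16,6)=4352 f(16,8)=1819 f(16,10)=560 f(16,12)=120 f(16,14)=16 f(16,16)=1
t=17: f(17,-3)=7072 f(17,-1)=18122 f(17,1)=21930 f(17,3)=18768 f(17,5)=12240 f(17,7)=6171 f(17,9)=2379 f(17,11)=680 f(17,13)=136 f(17,15)=17 f(17,17)=1
t=18: f(18,-2)=25194 f(18,0)=40052 f(18,2)=40698 f(18,4)=31008 f(18,6)=18411 f(18,8)=8550 f(18,10)=3059 f(18,12)=816 f(18,14)=153 f(18,16)=18 f(18,18)=1
t=19: f(19,-3)=25194 f(19,-1)=65246 f(19,1)=80750 f(19,3)=71706 f(19,5)=49419 f(19,7)=26961 f(19,9)=11609 f(19,11)=3875 f(19,13)=969 f(19,15)=171 f(19,17)=19 f(19,19)=1
t=20: f(20,-2)=90440 f(20,0)=145996 f(20,2)=152456 f(20,4)=121125 f(20,6)=76380 f(20,8)=38570 f(20,10)=15484 f(20,12)=4844 f(20,14)=1140 f(20,16)=190 f(20,18)=20 f(20,20)=1
Σ_s f(20,s) = 646646
P = 646646/1048576 = 323323/524288

Answer: 323323/524288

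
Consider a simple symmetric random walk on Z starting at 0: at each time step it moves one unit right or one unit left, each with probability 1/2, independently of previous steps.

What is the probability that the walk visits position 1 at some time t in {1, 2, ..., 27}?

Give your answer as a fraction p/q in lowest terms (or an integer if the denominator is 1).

Answer: 28539857/33554432

Derivation:
Count via complement. Let g(t,s) = #length-t paths at position s with S_1..S_t all ≠ 1.
g(t,s) = g(t-1,s-1) + g(t-1,s+1) for s ≠ 1; g(t,1) = 0.
t=0: g(0,0)=1
t=1: g(1,-1)=1
t=2: g(2,-2)=1 g(2,0)=1
t=3: g(3,-3)=1 g(3,-1)=2
t=4: g(4,-4)=1 g(4,-2)=3 g(4,0)=2
t=5: g(5,-5)=1 g(5,-3)=4 g(5,-1)=5
t=6: g(6,-6)=1 g(6,-4)=5 g(6,-2)=9 g(6,0)=5
t=7: g(7,-7)=1 g(7,-5)=6 g(7,-3)=14 g(7,-1)=14
t=8: g(8,-8)=1 g(8,-6)=7 g(8,-4)=20 g(8,-2)=28 g(8,0)=14
t=9: g(9,-9)=1 g(9,-7)=8 g(9,-5)=27 g(9,-3)=48 g(9,-1)=42
t=10: g(10,-10)=1 g(10,-8)=9 g(10,-6)=35 g(10,-4)=75 g(10,-2)=90 g(10,0)=42
t=11: g(11,-11)=1 g(11,-9)=10 g(11,-7)=44 g(11,-5)=110 g(11,-3)=165 g(11,-1)=132
t=12: g(12,-12)=1 g(12,-10)=11 g(12,-8)=54 g(12,-6)=154 g(12,-4)=275 g(12,-2)=297 g(12,0)=132
t=13: g(13,-13)=1 g(13,-11)=12 g(13,-9)=65 g(13,-7)=208 g(13,-5)=429 g(13,-3)=572 g(13,-1)=429
t=14: g(14,-14)=1 g(14,-12)=13 g(14,-10)=77 g(14,-8)=273 g(14,-6)=637 g(14,-4)=1001 g(14,-2)=1001 g(14,0)=429
t=15: g(15,-15)=1 g(15,-13)=14 g(15,-11)=90 g(15,-9)=350 g(15,-7)=910 g(15,-5)=1638 g(15,-3)=2002 g(15,-1)=1430
t=16: g(16,-16)=1 g(16,-14)=15 g(16,-12)=104 g(16,-10)=440 g(16,-8)=1260 g(16,-6)=2548 g(16,-4)=3640 g(16,-2)=3432 g(16,0)=1430
t=17: g(17,-17)=1 g(17,-15)=16 g(17,-13)=119 g(17,-11)=544 g(17,-9)=1700 g(17,-7)=3808 g(17,-5)=6188 g(17,-3)=7072 g(17,-1)=4862
t=18: g(18,-18)=1 g(18,-16)=17 g(18,-14)=135 g(18,-12)=663 g(18,-10)=2244 g(18,-8)=5508 g(18,-6)=9996 g(18,-4)=13260 g(18,-2)=11934 g(18,0)=4862
t=19: g(19,-19)=1 g(19,-17)=18 g(19,-15)=152 g(19,-13)=798 g(19,-11)=2907 g(19,-9)=7752 g(19,-7)=15504 g(19,-5)=23256 g(19,-3)=25194 g(19,-1)=16796
t=20: g(20,-20)=1 g(20,-18)=19 g(20,-16)=170 g(20,-14)=950 g(20,-12)=3705 g(20,-10)=10659 g(20,-8)=23256 g(20,-6)=38760 g(20,-4)=48450 g(20,-2)=41990 g(20,0)=16796
t=21: g(21,-21)=1 g(21,-19)=20 g(21,-17)=189 g(21,-15)=1120 g(21,-13)=4655 g(21,-11)=14364 g(21,-9)=33915 g(21,-7)=62016 g(21,-5)=87210 g(21,-3)=90440 g(21,-1)=58786
t=22: g(22,-22)=1 g(22,-20)=21 g(22,-18)=209 g(22,-16)=1309 g(22,-14)=5775 g(22,-12)=19019 g(22,-10)=48279 g(22,-8)=95931 g(22,-6)=149226 g(22,-4)=177650 g(22,-2)=149226 g(22,0)=58786
t=23: g(23,-23)=1 g(23,-21)=22 g(23,-19)=230 g(23,-17)=1518 g(23,-15)=7084 g(23,-13)=24794 g(23,-11)=67298 g(23,-9)=144210 g(23,-7)=245157 g(23,-5)=326876 g(23,-3)=326876 g(23,-1)=208012
t=24: g(24,-24)=1 g(24,-22)=23 g(24,-20)=252 g(24,-18)=1748 g(24,-16)=8602 g(24,-14)=31878 g(24,-12)=92092 g(24,-10)=211508 g(24,-8)=389367 g(24,-6)=572033 g(24,-4)=653752 g(24,-2)=534888 g(24,0)=208012
t=25: g(25,-25)=1 g(25,-23)=24 g(25,-21)=275 g(25,-19)=2000 g(25,-17)=10350 g(25,-15)=40480 g(25,-13)=123970 g(25,-11)=303600 g(25,-9)=600875 g(25,-7)=961400 g(25,-5)=1225785 g(25,-3)=1188640 g(25,-1)=742900
t=26: g(26,-26)=1 g(26,-24)=25 g(26,-22)=299 g(26,-20)=2275 g(26,-18)=12350 g(26,-16)=50830 g(26,-14)=164450 g(26,-12)=427570 g(26,-10)=904475 g(26,-8)=1562275 g(26,-6)=2187185 g(26,-4)=2414425 g(26,-2)=1931540 g(26,0)=742900
t=27: g(27,-27)=1 g(27,-25)=26 g(27,-23)=324 g(27,-21)=2574 g(27,-19)=14625 g(27,-17)=63180 g(27,-15)=215280 g(27,-13)=592020 g(27,-11)=1332045 g(27,-9)=2466750 g(27,-7)=3749460 g(27,-5)=4601610 g(27,-3)=4345965 g(27,-1)=2674440
Paths never hitting 1: Σ_s g(27,s) = 20058300
Paths hitting 1: 2^27 - 20058300 = 114159428
P = 114159428/134217728 = 28539857/33554432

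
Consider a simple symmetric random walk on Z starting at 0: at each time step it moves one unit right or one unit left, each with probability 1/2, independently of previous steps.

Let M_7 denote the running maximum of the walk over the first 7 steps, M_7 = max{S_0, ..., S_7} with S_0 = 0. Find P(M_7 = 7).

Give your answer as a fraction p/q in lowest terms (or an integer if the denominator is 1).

Let M_7 = max(S_0,...,S_7). Use the reflection principle: for j ≥ 1, #{paths with M_7 ≥ j} = #{S_7 ≥ j} + #{S_7 ≥ j+1}.
By reflection, #{M_7 ≥ 7} = #{S_7 ≥ 7} + #{S_7 ≥ 8} = 1 + 0 = 1.
#{M_7 ≥ 8} = #{S_7 ≥ 8} + #{S_7 ≥ 9} = 0 + 0 = 0.
#{M_7 = 7} = 1 - 0 = 1.
P(M_7 = 7) = 1/128 = 1/128

Answer: 1/128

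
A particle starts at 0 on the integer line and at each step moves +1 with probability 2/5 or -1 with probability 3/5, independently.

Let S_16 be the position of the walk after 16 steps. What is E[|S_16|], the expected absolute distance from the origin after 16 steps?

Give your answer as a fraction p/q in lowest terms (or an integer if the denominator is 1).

S_16 takes values m ≡ 0 (mod 2) with |m| ≤ 16; P(S_16=m) = C(16,(16+m)/2) · (2/5)^((16+m)/2) · (3/5)^((16-m)/2).
Distribution: P(S=-16)=43046721/152587890625, P(S=-14)=459165024/152587890625, P(S=-12)=459165024/30517578125, P(S=-10)=1428513408/30517578125, P(S=-8)=3095112384/30517578125, P(S=-6)=24760899072/152587890625, P(S=-4)=30263321088/152587890625, P(S=-2)=5764442112/30517578125, P(S=0)=4323331584/30517578125, P(S=2)=2561974272/30517578125, P(S=4)=5977939968/152587890625, P(S=6)=2173796352/152587890625, P(S=8)=120766464/30517578125, P(S=10)=24772608/30517578125, P(S=12)=3538944/30517578125, P(S=14)=1572864/152587890625, P(S=16)=65536/152587890625
E[|S_16|] = Σ_m |m|·P(S_16=m) = 626039199952/152587890625

Answer: 626039199952/152587890625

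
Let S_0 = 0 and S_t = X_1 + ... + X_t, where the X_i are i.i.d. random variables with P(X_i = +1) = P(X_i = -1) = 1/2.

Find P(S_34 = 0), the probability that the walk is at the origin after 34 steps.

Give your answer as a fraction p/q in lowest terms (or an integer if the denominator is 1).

To return to 0 after 34 steps: need exactly 17 steps of +1 and 17 of -1.
Favorable paths: C(34,17) = 2333606220
Total paths: 2^34 = 17179869184
P = 2333606220/17179869184 = 583401555/4294967296

Answer: 583401555/4294967296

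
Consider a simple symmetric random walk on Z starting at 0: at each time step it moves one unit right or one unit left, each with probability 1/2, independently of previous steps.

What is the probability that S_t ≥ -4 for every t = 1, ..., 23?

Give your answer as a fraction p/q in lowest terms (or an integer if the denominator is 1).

Let f(t,s) = #length-t paths at position s with S_1..S_t all ≥ -4.
f(t,s) = f(t-1,s-1) + f(t-1,s+1) for s ≥ -4; f(t,s) = 0 for s < -4.
t=0: f(0,0)=1
t=1: f(1,-1)=1 f(1,1)=1
t=2: f(2,-2)=1 f(2,0)=2 f(2,2)=1
t=3: f(3,-3)=1 f(3,-1)=3 f(3,1)=3 f(3,3)=1
t=4: f(4,-4)=1 f(4,-2)=4 f(4,0)=6 f(4,2)=4 f(4,4)=1
t=5: f(5,-3)=5 f(5,-1)=10 f(5,1)=10 f(5,3)=5 f(5,5)=1
t=6: f(6,-4)=5 f(6,-2)=15 f(6,0)=20 f(6,2)=15 f(6,4)=6 f(6,6)=1
t=7: f(7,-3)=20 f(7,-1)=35 f(7,1)=35 f(7,3)=21 f(7,5)=7 f(7,7)=1
t=8: f(8,-4)=20 f(8,-2)=55 f(8,0)=70 f(8,2)=56 f(8,4)=28 f(8,6)=8 f(8,8)=1
t=9: f(9,-3)=75 f(9,-1)=125 f(9,1)=126 f(9,3)=84 f(9,5)=36 f(9,7)=9 f(9,9)=1
t=10: f(10,-4)=75 f(10,-2)=200 f(10,0)=251 f(10,2)=210 f(10,4)=120 f(10,6)=45 f(10,8)=10 f(10,10)=1
t=11: f(11,-3)=275 f(11,-1)=451 f(11,1)=461 f(11,3)=330 f(11,5)=165 f(11,7)=55 f(11,9)=11 f(11,11)=1
t=12: f(12,-4)=275 f(12,-2)=726 f(12,0)=912 f(12,2)=791 f(12,4)=495 f(12,6)=220 f(12,8)=66 f(12,10)=12 f(12,12)=1
t=13: f(13,-3)=1001 f(13,-1)=1638 f(13,1)=1703 f(13,3)=1286 f(13,5)=715 f(13,7)=286 f(13,9)=78 f(13,11)=13 f(13,13)=1
t=14: f(14,-4)=1001 f(14,-2)=2639 f(14,0)=3341 f(14,2)=2989 f(14,4)=2001 f(14,6)=1001 f(14,8)=364 f(14,10)=91 f(14,12)=14 f(14,14)=1
t=15: f(15,-3)=3640 f(15,-1)=5980 f(15,1)=6330 f(15,3)=4990 f(15,5)=3002 f(15,7)=1365 f(15,9)=455 f(15,11)=105 f(15,13)=15 f(15,15)=1
t=16: f(16,-4)=3640 f(16,-2)=9620 f(16,0)=12310 f(16,2)=11320 f(16,4)=7992 f(16,6)=4367 f(16,8)=1820 f(16,10)=560 f(16,12)=120 f(16,14)=16 f(16,16)=1
t=17: f(17,-3)=13260 f(17,-1)=21930 f(17,1)=23630 f(17,3)=19312 f(17,5)=12359 f(17,7)=6187 f(17,9)=2380 f(17,11)=680 f(17,13)=136 f(17,15)=17 f(17,17)=1
t=18: f(18,-4)=13260 f(18,-2)=35190 f(18,0)=45560 f(18,2)=42942 f(18,4)=31671 f(18,6)=18546 f(18,8)=8567 f(18,10)=3060 f(18,12)=816 f(18,14)=153 f(18,16)=18 f(18,18)=1
t=19: f(19,-3)=48450 f(19,-1)=80750 f(19,1)=88502 f(19,3)=74613 f(19,5)=50217 f(19,7)=27113 f(19,9)=11627 f(19,11)=3876 f(19,13)=969 f(19,15)=171 f(19,17)=19 f(19,19)=1
t=20: f(20,-4)=48450 f(20,-2)=129200 f(20,0)=169252 f(20,2)=163115 f(20,4)=124830 f(20,6)=77330 f(20,8)=38740 f(20,10)=15503 f(20,12)=4845 f(20,14)=1140 f(20,16)=190 f(20,18)=20 f(20,20)=1
t=21: f(21,-3)=177650 f(21,-1)=298452 f(21,1)=332367 f(21,3)=287945 f(21,5)=202160 f(21,7)=116070 f(21,9)=54243 f(21,11)=20348 f(21,13)=5985 f(21,15)=1330 f(21,17)=210 f(21,19)=21 f(21,21)=1
t=22: f(22,-4)=177650 f(22,-2)=476102 f(22,0)=630819 f(22,2)=620312 f(22,4)=490105 f(22,6)=318230 f(22,8)=170313 f(22,10)=74591 f(22,12)=26333 f(22,14)=7315 f(22,16)=1540 f(22,18)=231 f(22,20)=22 f(22,22)=1
t=23: f(23,-3)=653752 f(23,-1)=1106921 f(23,1)=1251131 f(23,3)=1110417 f(23,5)=808335 f(23,7)=488543 f(23,9)=244904 f(23,11)=100924 f(23,13)=33648 f(23,15)=8855 f(23,17)=1771 f(23,19)=253 f(23,21)=23 f(23,23)=1
Σ_s f(23,s) = 5809478
P = 5809478/8388608 = 2904739/4194304

Answer: 2904739/4194304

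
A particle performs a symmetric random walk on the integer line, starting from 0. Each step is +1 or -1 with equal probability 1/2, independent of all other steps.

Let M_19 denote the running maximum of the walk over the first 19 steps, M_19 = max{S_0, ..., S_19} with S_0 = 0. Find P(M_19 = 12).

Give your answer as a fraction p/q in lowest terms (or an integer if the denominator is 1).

Let M_19 = max(S_0,...,S_19). Use the reflection principle: for j ≥ 1, #{paths with M_19 ≥ j} = #{S_19 ≥ j} + #{S_19 ≥ j+1}.
By reflection, #{M_19 ≥ 12} = #{S_19 ≥ 12} + #{S_19 ≥ 13} = 1160 + 1160 = 2320.
#{M_19 ≥ 13} = #{S_19 ≥ 13} + #{S_19 ≥ 14} = 1160 + 191 = 1351.
#{M_19 = 12} = 2320 - 1351 = 969.
P(M_19 = 12) = 969/524288 = 969/524288

Answer: 969/524288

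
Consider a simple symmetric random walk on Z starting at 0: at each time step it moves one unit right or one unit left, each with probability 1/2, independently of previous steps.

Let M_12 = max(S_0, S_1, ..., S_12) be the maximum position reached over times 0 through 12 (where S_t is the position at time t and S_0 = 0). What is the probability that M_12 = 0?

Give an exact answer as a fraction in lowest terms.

Let M_12 = max(S_0,...,S_12). Use the reflection principle: for j ≥ 1, #{paths with M_12 ≥ j} = #{S_12 ≥ j} + #{S_12 ≥ j+1}.
P(M_12 ≥ 0) = 1 since S_0 = 0, so #{M_12 ≥ 0} = 4096.
#{M_12 ≥ 1} = #{S_12 ≥ 1} + #{S_12 ≥ 2} = 1586 + 1586 = 3172.
#{M_12 = 0} = 4096 - 3172 = 924.
P(M_12 = 0) = 924/4096 = 231/1024

Answer: 231/1024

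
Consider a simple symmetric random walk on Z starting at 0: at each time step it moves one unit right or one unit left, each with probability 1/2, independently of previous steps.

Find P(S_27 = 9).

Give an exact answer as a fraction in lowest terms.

To reach position 9 after 27 steps: need 18 steps of +1 and 9 of -1.
Favorable paths: C(27,18) = 4686825
Total paths: 2^27 = 134217728
P = 4686825/134217728 = 4686825/134217728

Answer: 4686825/134217728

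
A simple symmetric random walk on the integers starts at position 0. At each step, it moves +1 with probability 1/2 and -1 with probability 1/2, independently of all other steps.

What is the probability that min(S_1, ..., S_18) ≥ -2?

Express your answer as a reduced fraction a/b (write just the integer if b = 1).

Let f(t,s) = #length-t paths at position s with S_1..S_t all ≥ -2.
f(t,s) = f(t-1,s-1) + f(t-1,s+1) for s ≥ -2; f(t,s) = 0 for s < -2.
t=0: f(0,0)=1
t=1: f(1,-1)=1 f(1,1)=1
t=2: f(2,-2)=1 f(2,0)=2 f(2,2)=1
t=3: f(3,-1)=3 f(3,1)=3 f(3,3)=1
t=4: f(4,-2)=3 f(4,0)=6 f(4,2)=4 f(4,4)=1
t=5: f(5,-1)=9 f(5,1)=10 f(5,3)=5 f(5,5)=1
t=6: f(6,-2)=9 f(6,0)=19 f(6,2)=15 f(6,4)=6 f(6,6)=1
t=7: f(7,-1)=28 f(7,1)=34 f(7,3)=21 f(7,5)=7 f(7,7)=1
t=8: f(8,-2)=28 f(8,0)=62 f(8,2)=55 f(8,4)=28 f(8,6)=8 f(8,8)=1
t=9: f(9,-1)=90 f(9,1)=117 f(9,3)=83 f(9,5)=36 f(9,7)=9 f(9,9)=1
t=10: f(10,-2)=90 f(10,0)=207 f(10,2)=200 f(10,4)=119 f(10,6)=45 f(10,8)=10 f(10,10)=1
t=11: f(11,-1)=297 f(11,1)=407 f(11,3)=319 f(11,5)=164 f(11,7)=55 f(11,9)=11 f(11,11)=1
t=12: f(12,-2)=297 f(12,0)=704 f(12,2)=726 f(12,4)=483 f(12,6)=219 f(12,8)=66 f(12,10)=12 f(12,12)=1
t=13: f(13,-1)=1001 f(13,1)=1430 f(13,3)=1209 f(13,5)=702 f(13,7)=285 f(13,9)=78 f(13,11)=13 f(13,13)=1
t=14: f(14,-2)=1001 f(14,0)=2431 f(14,2)=2639 f(14,4)=1911 f(14,6)=987 f(14,8)=363 f(14,10)=91 f(14,12)=14 f(14,14)=1
t=15: f(15,-1)=3432 f(15,1)=5070 f(15,3)=4550 f(15,5)=2898 f(15,7)=1350 f(15,9)=454 f(15,11)=105 f(15,13)=15 f(15,15)=1
t=16: f(16,-2)=3432 f(16,0)=8502 f(16,2)=9620 f(16,4)=7448 f(16,6)=4248 f(16,8)=1804 f(16,10)=559 f(16,12)=120 f(16,14)=16 f(16,16)=1
t=17: f(17,-1)=11934 f(17,1)=18122 f(17,3)=17068 f(17,5)=11696 f(17,7)=6052 f(17,9)=2363 f(17,11)=679 f(17,13)=136 f(17,15)=17 f(17,17)=1
t=18: f(18,-2)=11934 f(18,0)=30056 f(18,2)=35190 f(18,4)=28764 f(18,6)=17748 f(18,8)=8415 f(18,10)=3042 f(18,12)=815 f(18,14)=153 f(18,16)=18 f(18,18)=1
Σ_s f(18,s) = 136136
P = 136136/262144 = 17017/32768

Answer: 17017/32768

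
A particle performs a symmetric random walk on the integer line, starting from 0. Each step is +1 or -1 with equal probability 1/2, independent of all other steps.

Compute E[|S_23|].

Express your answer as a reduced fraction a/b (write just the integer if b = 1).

Answer: 2028117/524288

Derivation:
S_23 takes values m ≡ 1 (mod 2) with |m| ≤ 23; P(S_23=m) = C(23,(23+m)/2)/2^23.
Total paths: 2^23 = 8388608
Distribution: P(S=-23)=1/8388608, P(S=-21)=23/8388608, P(S=-19)=253/8388608, P(S=-17)=1771/8388608, P(S=-15)=8855/8388608, P(S=-13)=33649/8388608, P(S=-11)=100947/8388608, P(S=-9)=245157/8388608, P(S=-7)=490314/8388608, P(S=-5)=817190/8388608, P(S=-3)=1144066/8388608, P(S=-1)=1352078/8388608, P(S=1)=1352078/8388608, P(S=3)=1144066/8388608, P(S=5)=817190/8388608, P(S=7)=490314/8388608, P(S=9)=245157/8388608, P(S=11)=100947/8388608, P(S=13)=33649/8388608, P(S=15)=8855/8388608, P(S=17)=1771/8388608, P(S=19)=253/8388608, P(S=21)=23/8388608, P(S=23)=1/8388608
E[|S_23|] = Σ_m |m|·P(S_23=m) = 32449872/8388608 = 2028117/524288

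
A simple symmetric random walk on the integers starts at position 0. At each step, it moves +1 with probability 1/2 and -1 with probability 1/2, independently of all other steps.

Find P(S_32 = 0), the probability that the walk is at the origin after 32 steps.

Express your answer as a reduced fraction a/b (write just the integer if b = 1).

Answer: 300540195/2147483648

Derivation:
To return to 0 after 32 steps: need exactly 16 steps of +1 and 16 of -1.
Favorable paths: C(32,16) = 601080390
Total paths: 2^32 = 4294967296
P = 601080390/4294967296 = 300540195/2147483648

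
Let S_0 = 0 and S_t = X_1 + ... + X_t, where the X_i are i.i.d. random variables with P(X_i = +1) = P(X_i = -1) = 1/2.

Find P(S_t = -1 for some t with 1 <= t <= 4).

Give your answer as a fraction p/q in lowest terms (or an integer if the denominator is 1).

Count via complement. Let g(t,s) = #length-t paths at position s with S_1..S_t all ≠ -1.
g(t,s) = g(t-1,s-1) + g(t-1,s+1) for s ≠ -1; g(t,-1) = 0.
t=0: g(0,0)=1
t=1: g(1,1)=1
t=2: g(2,0)=1 g(2,2)=1
t=3: g(3,1)=2 g(3,3)=1
t=4: g(4,0)=2 g(4,2)=3 g(4,4)=1
Paths never hitting -1: Σ_s g(4,s) = 6
Paths hitting -1: 2^4 - 6 = 10
P = 10/16 = 5/8

Answer: 5/8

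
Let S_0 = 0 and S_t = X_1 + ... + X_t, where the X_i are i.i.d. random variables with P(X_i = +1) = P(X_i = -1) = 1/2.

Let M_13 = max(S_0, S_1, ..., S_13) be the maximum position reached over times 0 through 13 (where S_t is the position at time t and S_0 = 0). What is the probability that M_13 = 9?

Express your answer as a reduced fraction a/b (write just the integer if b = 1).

Answer: 39/4096

Derivation:
Let M_13 = max(S_0,...,S_13). Use the reflection principle: for j ≥ 1, #{paths with M_13 ≥ j} = #{S_13 ≥ j} + #{S_13 ≥ j+1}.
By reflection, #{M_13 ≥ 9} = #{S_13 ≥ 9} + #{S_13 ≥ 10} = 92 + 14 = 106.
#{M_13 ≥ 10} = #{S_13 ≥ 10} + #{S_13 ≥ 11} = 14 + 14 = 28.
#{M_13 = 9} = 106 - 28 = 78.
P(M_13 = 9) = 78/8192 = 39/4096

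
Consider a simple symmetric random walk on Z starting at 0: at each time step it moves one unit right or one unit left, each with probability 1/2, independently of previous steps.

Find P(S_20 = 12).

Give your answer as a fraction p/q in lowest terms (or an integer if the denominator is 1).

To reach position 12 after 20 steps: need 16 steps of +1 and 4 of -1.
Favorable paths: C(20,16) = 4845
Total paths: 2^20 = 1048576
P = 4845/1048576 = 4845/1048576

Answer: 4845/1048576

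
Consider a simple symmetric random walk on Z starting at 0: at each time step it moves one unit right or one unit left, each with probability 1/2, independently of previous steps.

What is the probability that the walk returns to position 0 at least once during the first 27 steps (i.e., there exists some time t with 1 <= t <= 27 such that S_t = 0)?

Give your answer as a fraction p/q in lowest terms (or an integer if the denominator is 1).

Answer: 7088533/8388608

Derivation:
Count via complement. Let g(t,s) = #length-t paths at position s with S_1..S_t all ≠ 0.
g(t,s) = g(t-1,s-1) + g(t-1,s+1) for s ≠ 0; g(t,0) = 0.
t=0: g(0,0)=1
t=1: g(1,-1)=1 g(1,1)=1
t=2: g(2,-2)=1 g(2,2)=1
t=3: g(3,-3)=1 g(3,-1)=1 g(3,1)=1 g(3,3)=1
t=4: g(4,-4)=1 g(4,-2)=2 g(4,2)=2 g(4,4)=1
t=5: g(5,-5)=1 g(5,-3)=3 g(5,-1)=2 g(5,1)=2 g(5,3)=3 g(5,5)=1
t=6: g(6,-6)=1 g(6,-4)=4 g(6,-2)=5 g(6,2)=5 g(6,4)=4 g(6,6)=1
t=7: g(7,-7)=1 g(7,-5)=5 g(7,-3)=9 g(7,-1)=5 g(7,1)=5 g(7,3)=9 g(7,5)=5 g(7,7)=1
t=8: g(8,-8)=1 g(8,-6)=6 g(8,-4)=14 g(8,-2)=14 g(8,2)=14 g(8,4)=14 g(8,6)=6 g(8,8)=1
t=9: g(9,-9)=1 g(9,-7)=7 g(9,-5)=20 g(9,-3)=28 g(9,-1)=14 g(9,1)=14 g(9,3)=28 g(9,5)=20 g(9,7)=7 g(9,9)=1
t=10: g(10,-10)=1 g(10,-8)=8 g(10,-6)=27 g(10,-4)=48 g(10,-2)=42 g(10,2)=42 g(10,4)=48 g(10,6)=27 g(10,8)=8 g(10,10)=1
t=11: g(11,-11)=1 g(11,-9)=9 g(11,-7)=35 g(11,-5)=75 g(11,-3)=90 g(11,-1)=42 g(11,1)=42 g(11,3)=90 g(11,5)=75 g(11,7)=35 g(11,9)=9 g(11,11)=1
t=12: g(12,-12)=1 g(12,-10)=10 g(12,-8)=44 g(12,-6)=110 g(12,-4)=165 g(12,-2)=132 g(12,2)=132 g(12,4)=165 g(12,6)=110 g(12,8)=44 g(12,10)=10 g(12,12)=1
t=13: g(13,-13)=1 g(13,-11)=11 g(13,-9)=54 g(13,-7)=154 g(13,-5)=275 g(13,-3)=297 g(13,-1)=132 g(13,1)=132 g(13,3)=297 g(13,5)=275 g(13,7)=154 g(13,9)=54 g(13,11)=11 g(13,13)=1
t=14: g(14,-14)=1 g(14,-12)=12 g(14,-10)=65 g(14,-8)=208 g(14,-6)=429 g(14,-4)=572 g(14,-2)=429 g(14,2)=429 g(14,4)=572 g(14,6)=429 g(14,8)=208 g(14,10)=65 g(14,12)=12 g(14,14)=1
t=15: g(15,-15)=1 g(15,-13)=13 g(15,-11)=77 g(15,-9)=273 g(15,-7)=637 g(15,-5)=1001 g(15,-3)=1001 g(15,-1)=429 g(15,1)=429 g(15,3)=1001 g(15,5)=1001 g(15,7)=637 g(15,9)=273 g(15,11)=77 g(15,13)=13 g(15,15)=1
t=16: g(16,-16)=1 g(16,-14)=14 g(16,-12)=90 g(16,-10)=350 g(16,-8)=910 g(16,-6)=1638 g(16,-4)=2002 g(16,-2)=1430 g(16,2)=1430 g(16,4)=2002 g(16,6)=1638 g(16,8)=910 g(16,10)=350 g(16,12)=90 g(16,14)=14 g(16,16)=1
t=17: g(17,-17)=1 g(17,-15)=15 g(17,-13)=104 g(17,-11)=440 g(17,-9)=1260 g(17,-7)=2548 g(17,-5)=3640 g(17,-3)=3432 g(17,-1)=1430 g(17,1)=1430 g(17,3)=3432 g(17,5)=3640 g(17,7)=2548 g(17,9)=1260 g(17,11)=440 g(17,13)=104 g(17,15)=15 g(17,17)=1
t=18: g(18,-18)=1 g(18,-16)=16 g(18,-14)=119 g(18,-12)=544 g(18,-10)=1700 g(18,-8)=3808 g(18,-6)=6188 g(18,-4)=7072 g(18,-2)=4862 g(18,2)=4862 g(18,4)=7072 g(18,6)=6188 g(18,8)=3808 g(18,10)=1700 g(18,12)=544 g(18,14)=119 g(18,16)=16 g(18,18)=1
t=19: g(19,-19)=1 g(19,-17)=17 g(19,-15)=135 g(19,-13)=663 g(19,-11)=2244 g(19,-9)=5508 g(19,-7)=9996 g(19,-5)=13260 g(19,-3)=11934 g(19,-1)=4862 g(19,1)=4862 g(19,3)=11934 g(19,5)=13260 g(19,7)=9996 g(19,9)=5508 g(19,11)=2244 g(19,13)=663 g(19,15)=135 g(19,17)=17 g(19,19)=1
t=20: g(20,-20)=1 g(20,-18)=18 g(20,-16)=152 g(20,-14)=798 g(20,-12)=2907 g(20,-10)=7752 g(20,-8)=15504 g(20,-6)=23256 g(20,-4)=25194 g(20,-2)=16796 g(20,2)=16796 g(20,4)=25194 g(20,6)=23256 g(20,8)=15504 g(20,10)=7752 g(20,12)=2907 g(20,14)=798 g(20,16)=152 g(20,18)=18 g(20,20)=1
t=21: g(21,-21)=1 g(21,-19)=19 g(21,-17)=170 g(21,-15)=950 g(21,-13)=3705 g(21,-11)=10659 g(21,-9)=23256 g(21,-7)=38760 g(21,-5)=48450 g(21,-3)=41990 g(21,-1)=16796 g(21,1)=16796 g(21,3)=41990 g(21,5)=48450 g(21,7)=38760 g(21,9)=23256 g(21,11)=10659 g(21,13)=3705 g(21,15)=950 g(21,17)=170 g(21,19)=19 g(21,21)=1
t=22: g(22,-22)=1 g(22,-20)=20 g(22,-18)=189 g(22,-16)=1120 g(22,-14)=4655 g(22,-12)=14364 g(22,-10)=33915 g(22,-8)=62016 g(22,-6)=87210 g(22,-4)=90440 g(22,-2)=58786 g(22,2)=58786 g(22,4)=90440 g(22,6)=87210 g(22,8)=62016 g(22,10)=33915 g(22,12)=14364 g(22,14)=4655 g(22,16)=1120 g(22,18)=189 g(22,20)=20 g(22,22)=1
t=23: g(23,-23)=1 g(23,-21)=21 g(23,-19)=209 g(23,-17)=1309 g(23,-15)=5775 g(23,-13)=19019 g(23,-11)=48279 g(23,-9)=95931 g(23,-7)=149226 g(23,-5)=177650 g(23,-3)=149226 g(23,-1)=58786 g(23,1)=58786 g(23,3)=149226 g(23,5)=177650 g(23,7)=149226 g(23,9)=95931 g(23,11)=48279 g(23,13)=19019 g(23,15)=5775 g(23,17)=1309 g(23,19)=209 g(23,21)=21 g(23,23)=1
t=24: g(24,-24)=1 g(24,-22)=22 g(24,-20)=230 g(24,-18)=1518 g(24,-16)=7084 g(24,-14)=24794 g(24,-12)=67298 g(24,-10)=144210 g(24,-8)=245157 g(24,-6)=326876 g(24,-4)=326876 g(24,-2)=208012 g(24,2)=208012 g(24,4)=326876 g(24,6)=326876 g(24,8)=245157 g(24,10)=144210 g(24,12)=67298 g(24,14)=24794 g(24,16)=7084 g(24,18)=1518 g(24,20)=230 g(24,22)=22 g(24,24)=1
t=25: g(25,-25)=1 g(25,-23)=23 g(25,-21)=252 g(25,-19)=1748 g(25,-17)=8602 g(25,-15)=31878 g(25,-13)=92092 g(25,-11)=211508 g(25,-9)=389367 g(25,-7)=572033 g(25,-5)=653752 g(25,-3)=534888 g(25,-1)=208012 g(25,1)=208012 g(25,3)=534888 g(25,5)=653752 g(25,7)=572033 g(25,9)=389367 g(25,11)=211508 g(25,13)=92092 g(25,15)=31878 g(25,17)=8602 g(25,19)=1748 g(25,21)=252 g(25,23)=23 g(25,25)=1
t=26: g(26,-26)=1 g(26,-24)=24 g(26,-22)=275 g(26,-20)=2000 g(26,-18)=10350 g(26,-16)=40480 g(26,-14)=123970 g(26,-12)=303600 g(26,-10)=600875 g(26,-8)=961400 g(26,-6)=1225785 g(26,-4)=1188640 g(26,-2)=742900 g(26,2)=742900 g(26,4)=1188640 g(26,6)=1225785 g(26,8)=961400 g(26,10)=600875 g(26,12)=303600 g(26,14)=123970 g(26,16)=40480 g(26,18)=10350 g(26,20)=2000 g(26,22)=275 g(26,24)=24 g(26,26)=1
t=27: g(27,-27)=1 g(27,-25)=25 g(27,-23)=299 g(27,-21)=2275 g(27,-19)=12350 g(27,-17)=50830 g(27,-15)=164450 g(27,-13)=427570 g(27,-11)=904475 g(27,-9)=1562275 g(27,-7)=2187185 g(27,-5)=2414425 g(27,-3)=1931540 g(27,-1)=742900 g(27,1)=742900 g(27,3)=1931540 g(27,5)=2414425 g(27,7)=2187185 g(27,9)=1562275 g(27,11)=904475 g(27,13)=427570 g(27,15)=164450 g(27,17)=50830 g(27,19)=12350 g(27,21)=2275 g(27,23)=299 g(27,25)=25 g(27,27)=1
Paths never hitting 0: Σ_s g(27,s) = 20801200
Paths hitting 0: 2^27 - 20801200 = 113416528
P = 113416528/134217728 = 7088533/8388608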